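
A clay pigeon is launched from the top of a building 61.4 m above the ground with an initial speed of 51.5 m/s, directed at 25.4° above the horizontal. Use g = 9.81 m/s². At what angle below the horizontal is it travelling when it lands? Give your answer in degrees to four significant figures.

41.49°

Components: vₓ = 51.50 cos 25.4° = 46.52 m/s, v_y0 = 51.50 sin 25.4° = 22.09 m/s.
With up positive and y = 0 at the ground: y(t) = 61.4 + (22.09) t − 4.905 t². Setting y = 0 and taking the positive root: t = [22.09 + √(22.09² + 2·9.81·61.4)] / 9.81 = (22.09 + 41.14) / 9.81 = 6.446 s.
At impact: v_y = v_y0 − g t = −41.14 m/s; vₓ = 46.52 m/s.
Angle below horizontal: arctan(|v_y|/vₓ) = arctan(41.14/46.52) = 41.49°.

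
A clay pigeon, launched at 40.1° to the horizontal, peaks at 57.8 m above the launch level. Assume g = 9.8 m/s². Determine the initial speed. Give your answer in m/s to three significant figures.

At the peak v_y = 0, so v_y0 = √(2gH) = √(2 × 9.80 × 57.8) = 33.66 m/s.
v_y0 = v₀ sin θ ⇒ v₀ = 33.66 / sin 40.1° = 52.25 m/s.

52.3 m/s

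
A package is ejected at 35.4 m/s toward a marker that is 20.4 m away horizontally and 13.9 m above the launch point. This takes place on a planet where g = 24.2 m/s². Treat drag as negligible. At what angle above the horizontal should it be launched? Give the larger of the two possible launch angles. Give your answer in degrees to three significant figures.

75.8°

Trajectory: y = x tanθ − g x² (1 + tan²θ)/(2v₀²). With x = 20.4, y = 13.9, v₀ = 35.4, g = 24.2:
4.018 tan²θ − 20.4 tanθ + (17.92) = 0.
tanθ = [20.4 ± √(20.4² − 4 × 4.018 × (17.92))] / (2 × 4.018) = (20.4 ± 11.32) / 8.037, giving tanθ = 1.130 or 3.947.
θ = 48.49° or 75.78°; the larger is 75.78°.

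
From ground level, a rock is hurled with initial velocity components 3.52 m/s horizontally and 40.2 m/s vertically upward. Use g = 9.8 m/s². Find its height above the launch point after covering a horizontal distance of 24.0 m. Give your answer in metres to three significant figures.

x = vₓ t ⇒ t = 24.0/3.520 = 6.818 s.
Height: y = v_y0 t − ½ g t² = 40.20 × 6.818 − 4.900 × 6.818² = 274.1 − 227.8 = 46.30 m.

46.3 m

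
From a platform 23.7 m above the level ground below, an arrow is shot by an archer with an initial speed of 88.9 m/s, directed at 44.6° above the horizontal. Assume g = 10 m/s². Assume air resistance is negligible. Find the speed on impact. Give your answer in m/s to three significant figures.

91.5 m/s

Resolve: vₓ = 88.90 cos 44.6° = 63.30 m/s and v_y0 = 88.90 sin 44.6° = 62.42 m/s.
With up positive and y = 0 at the ground: y(t) = 23.7 + (62.42) t − 5.000 t². Setting y = 0 and taking the positive root: t = [62.42 + √(62.42² + 2·10.0·23.7)] / 10.0 = (62.42 + 66.11) / 10.0 = 12.85 s.
Vertical velocity at impact: v_y = v_y0 − g t = 62.42 − 10.0 × 12.85 = −66.11 m/s.
Speed: |v| = √(vₓ² + v_y²) = √(63.30² + 66.11²) = 91.53 m/s.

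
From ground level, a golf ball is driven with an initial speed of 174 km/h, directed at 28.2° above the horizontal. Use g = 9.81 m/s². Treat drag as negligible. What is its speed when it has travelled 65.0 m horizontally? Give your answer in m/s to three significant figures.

43.3 m/s

Convert: 174 km/h = 174/3.6 = 48.33 m/s.
vₓ = 48.33 cos 28.2° = 42.60 m/s; v_y0 = 48.33 sin 28.2° = 22.84 m/s.
Time to reach x = 65.0 m: t = x/vₓ = 65.0/42.60 = 1.526 s.
Vertical velocity there: v_y = v_y0 − g t = 22.84 − 9.81 × 1.526 = 7.870 m/s.
Speed: √(vₓ² + v_y²) = √(42.60² + 7.870²) = 43.32 m/s.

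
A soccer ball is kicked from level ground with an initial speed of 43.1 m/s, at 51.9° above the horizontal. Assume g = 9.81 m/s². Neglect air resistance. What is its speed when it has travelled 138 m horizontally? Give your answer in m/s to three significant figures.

vₓ = 43.10 cos 51.9° = 26.59 m/s; v_y0 = 43.10 sin 51.9° = 33.92 m/s.
x = vₓ t ⇒ t = 138/26.59 = 5.189 s.
Vertical velocity there: v_y = v_y0 − g t = 33.92 − 9.81 × 5.189 = −16.99 m/s.
Speed: √(vₓ² + v_y²) = √(26.59² + 16.99²) = 31.56 m/s.

31.6 m/s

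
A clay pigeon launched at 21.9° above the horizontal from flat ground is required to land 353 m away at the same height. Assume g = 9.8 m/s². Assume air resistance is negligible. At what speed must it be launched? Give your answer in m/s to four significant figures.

70.70 m/s

From R = (v₀² / g) sin 2θ: v₀ = √(gR / sin 2θ).
v₀ = √(9.80 × 353 / sin 43.80°) = √(3459 / 0.6921) = √4998.1 = 70.70 m/s.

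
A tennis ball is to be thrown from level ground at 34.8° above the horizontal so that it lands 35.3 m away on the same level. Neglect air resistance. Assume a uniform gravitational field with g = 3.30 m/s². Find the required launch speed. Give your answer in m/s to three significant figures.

11.1 m/s

From R = (v₀² / g) sin 2θ: v₀ = √(gR / sin 2θ).
v₀ = √(3.30 × 35.3 / sin 69.60°) = √(116.5 / 0.9373) = √124.28 = 11.15 m/s.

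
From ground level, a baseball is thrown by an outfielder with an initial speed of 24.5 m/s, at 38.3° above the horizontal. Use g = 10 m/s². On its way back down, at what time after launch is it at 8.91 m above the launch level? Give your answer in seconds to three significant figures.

2.24 s

Resolve: vₓ = 24.50 cos 38.3° = 19.23 m/s and v_y0 = 24.50 sin 38.3° = 15.18 m/s.
Require v_y0 t − ½ g t² = 8.91, i.e. 5.000 t² − 15.18 t + 8.91 = 0.
t = [15.18 ± √(15.18² − 2·10.0·8.91)] / 10.0 = (15.18 ± 7.237) / 10.0, so t = 0.7948 s or t = 2.242 s.
The descending-branch root is 2.242 s.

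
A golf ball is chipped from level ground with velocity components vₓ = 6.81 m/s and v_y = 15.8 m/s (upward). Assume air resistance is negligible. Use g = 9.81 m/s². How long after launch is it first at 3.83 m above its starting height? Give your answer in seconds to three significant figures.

Set y = v_y0 t − ½ g t² = 3.83: 4.905 t² − 15.80 t + 3.83 = 0.
Quadratic formula: t = (15.80 ± √174.50) / 9.81 = (15.80 ± 13.21) / 9.81 → t = 0.2640 s or 2.957 s.
The first (ascending) time is 0.2640 s.

0.264 s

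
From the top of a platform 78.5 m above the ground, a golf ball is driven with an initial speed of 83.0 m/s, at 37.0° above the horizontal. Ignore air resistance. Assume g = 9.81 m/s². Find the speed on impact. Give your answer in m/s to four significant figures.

Resolve: vₓ = 83.00 cos 37.0° = 66.29 m/s and v_y0 = 83.00 sin 37.0° = 49.95 m/s.
Vertical motion (up positive, ground at y = 0): 4.905 t² − (49.95) t − 78.5 = 0, so t = (49.95 + √(49.95² + 2·9.81·78.5)) / 9.81 = (49.95 + 63.52) / 9.81 = 11.57 s.
Vertical velocity at impact: v_y = v_y0 − g t = 49.95 − 9.81 × 11.57 = −63.52 m/s.
Speed: |v| = √(vₓ² + v_y²) = √(66.29² + 63.52²) = 91.81 m/s.

91.81 m/s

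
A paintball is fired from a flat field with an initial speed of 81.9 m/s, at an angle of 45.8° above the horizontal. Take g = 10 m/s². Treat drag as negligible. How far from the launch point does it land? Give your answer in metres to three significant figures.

Components: vₓ = 81.90 cos 45.8° = 57.10 m/s, v_y0 = 81.90 sin 45.8° = 58.71 m/s.
Flight time T = 2 v_y0 / g = 11.74 s.
Range: R = vₓ T = 57.10 × 11.74 = 670.5 m.

670 m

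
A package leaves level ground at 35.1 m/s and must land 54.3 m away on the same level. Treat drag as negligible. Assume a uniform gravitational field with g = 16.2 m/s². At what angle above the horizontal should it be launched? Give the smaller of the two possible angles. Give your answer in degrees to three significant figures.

22.8°

Level-ground range R = v₀² sin(2θ)/g ⇒ sin(2θ) = gR/v₀² = 16.2 × 54.3 / 35.1² = 0.7140.
2θ = 45.56° or 180° − 45.56° = 134.4°, so θ = 22.78° or 67.22°.
The smaller angle is 22.78°.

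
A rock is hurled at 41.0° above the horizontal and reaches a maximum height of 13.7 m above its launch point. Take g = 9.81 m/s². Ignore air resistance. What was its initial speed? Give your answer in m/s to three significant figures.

25.0 m/s

At the peak v_y = 0, so v_y0 = √(2gH) = √(2 × 9.81 × 13.7) = 16.39 m/s.
v_y0 = v₀ sin θ ⇒ v₀ = 16.39 / sin 41.0° = 24.99 m/s.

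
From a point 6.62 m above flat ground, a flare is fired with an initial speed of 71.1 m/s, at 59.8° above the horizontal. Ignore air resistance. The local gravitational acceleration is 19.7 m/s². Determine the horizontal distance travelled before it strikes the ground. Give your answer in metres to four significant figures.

226.9 m

Components: vₓ = 71.10 cos 59.8° = 35.76 m/s, v_y0 = 71.10 sin 59.8° = 61.45 m/s.
Vertical motion (up positive, ground at y = 0): 9.850 t² − (61.45) t − 6.62 = 0, so t = (61.45 + √(61.45² + 2·19.7·6.62)) / 19.7 = (61.45 + 63.54) / 19.7 = 6.345 s.
Horizontal distance: R = vₓ t = 35.76 × 6.345 = 226.9 m.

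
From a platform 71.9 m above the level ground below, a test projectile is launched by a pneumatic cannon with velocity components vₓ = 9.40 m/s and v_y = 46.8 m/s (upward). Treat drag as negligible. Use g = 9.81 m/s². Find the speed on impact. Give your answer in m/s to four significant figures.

60.74 m/s

Vertical motion (up positive, ground at y = 0): 4.905 t² − (46.80) t − 71.9 = 0, so t = (46.80 + √(46.80² + 2·9.81·71.9)) / 9.81 = (46.80 + 60.01) / 9.81 = 10.89 s.
Vertical velocity at impact: v_y = v_y0 − g t = 46.80 − 9.81 × 10.89 = −60.01 m/s.
Speed: |v| = √(vₓ² + v_y²) = √(9.400² + 60.01²) = 60.74 m/s.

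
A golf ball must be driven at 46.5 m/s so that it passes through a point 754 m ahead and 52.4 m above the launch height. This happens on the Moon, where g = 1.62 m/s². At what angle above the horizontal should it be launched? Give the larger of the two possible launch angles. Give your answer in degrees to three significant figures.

Trajectory: y = x tanθ − g x² (1 + tan²θ)/(2v₀²). With x = 754, y = 52.4, v₀ = 46.5, g = 1.62:
213.0 tan²θ − 754 tanθ + (265.4) = 0.
tanθ = [754 ± √(754² − 4 × 213.0 × (265.4))] / (2 × 213.0) = (754 ± 585.2) / 425.9, giving tanθ = 0.3963 or 3.144.
θ = 21.62° or 72.36°; the larger is 72.36°.

72.4°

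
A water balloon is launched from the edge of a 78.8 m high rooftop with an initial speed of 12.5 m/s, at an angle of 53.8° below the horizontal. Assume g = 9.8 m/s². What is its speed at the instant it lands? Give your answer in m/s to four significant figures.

vₓ = 12.50 cos 53.8° = 7.383 m/s; v_y0 = −10.09 m/s (downward).
The projectile lands when y = 78.8 + (−10.09) t − ½·9.80·t² = 0. Positive root: t = (−10.09 + √(10.09² + 2·9.80·78.8)) / 9.80 = (−10.09 + 40.57) / 9.80 = 3.111 s.
Vertical velocity at impact: v_y = v_y0 − g t = −10.09 − 9.80 × 3.111 = −40.57 m/s.
Speed: |v| = √(vₓ² + v_y²) = √(7.383² + 40.57²) = 41.24 m/s.

41.24 m/s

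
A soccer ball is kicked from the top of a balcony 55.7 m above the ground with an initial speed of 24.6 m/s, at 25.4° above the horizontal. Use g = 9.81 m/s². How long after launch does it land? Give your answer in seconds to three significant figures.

4.61 s

Horizontal component vₓ = 24.60 cos 25.4° = 22.22 m/s; vertical v_y0 = 24.60 sin 25.4° = 10.55 m/s.
Vertical motion (up positive, ground at y = 0): 4.905 t² − (10.55) t − 55.7 = 0, so t = (10.55 + √(10.55² + 2·9.81·55.7)) / 9.81 = (10.55 + 34.70) / 9.81 = 4.613 s.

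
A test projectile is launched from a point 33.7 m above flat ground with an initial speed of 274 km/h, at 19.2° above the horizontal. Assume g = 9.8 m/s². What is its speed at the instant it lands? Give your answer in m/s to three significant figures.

Convert: 274 km/h = 274/3.6 = 76.11 m/s.
Horizontal component vₓ = 76.11 cos 19.2° = 71.88 m/s; vertical v_y0 = 76.11 sin 19.2° = 25.03 m/s.
With up positive and y = 0 at the ground: y(t) = 33.7 + (25.03) t − 4.900 t². Setting y = 0 and taking the positive root: t = [25.03 + √(25.03² + 2·9.80·33.7)] / 9.80 = (25.03 + 35.88) / 9.80 = 6.215 s.
Vertical velocity at impact: v_y = v_y0 − g t = 25.03 − 9.80 × 6.215 = −35.88 m/s.
Speed: |v| = √(vₓ² + v_y²) = √(71.88² + 35.88²) = 80.33 m/s.

80.3 m/s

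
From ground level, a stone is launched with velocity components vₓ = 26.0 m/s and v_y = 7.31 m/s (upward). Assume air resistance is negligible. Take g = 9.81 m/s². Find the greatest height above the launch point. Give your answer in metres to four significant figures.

At the apex v_y = 0, so H = v_y0²/(2g) = 7.310²/19.62 = 2.724 m.

2.724 m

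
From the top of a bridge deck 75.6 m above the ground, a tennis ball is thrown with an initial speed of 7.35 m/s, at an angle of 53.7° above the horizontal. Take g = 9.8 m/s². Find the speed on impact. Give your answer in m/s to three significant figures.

39.2 m/s

Components: vₓ = 7.350 cos 53.7° = 4.351 m/s, v_y0 = 7.350 sin 53.7° = 5.924 m/s.
Vertical motion (up positive, ground at y = 0): 4.900 t² − (5.924) t − 75.6 = 0, so t = (5.924 + √(5.924² + 2·9.80·75.6)) / 9.80 = (5.924 + 38.95) / 9.80 = 4.579 s.
Vertical velocity at impact: v_y = v_y0 − g t = 5.924 − 9.80 × 4.579 = −38.95 m/s.
Speed: |v| = √(vₓ² + v_y²) = √(4.351² + 38.95²) = 39.19 m/s.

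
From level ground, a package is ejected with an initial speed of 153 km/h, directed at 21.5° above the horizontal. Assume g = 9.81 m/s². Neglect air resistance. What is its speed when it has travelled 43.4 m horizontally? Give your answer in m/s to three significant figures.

Convert: 153 km/h = 153/3.6 = 42.50 m/s.
Resolve: vₓ = 42.50 cos 21.5° = 39.54 m/s and v_y0 = 42.50 sin 21.5° = 15.58 m/s.
Time to reach x = 43.4 m: t = x/vₓ = 43.4/39.54 = 1.098 s.
Vertical velocity there: v_y = v_y0 − g t = 15.58 − 9.81 × 1.098 = 4.809 m/s.
Speed: √(vₓ² + v_y²) = √(39.54² + 4.809²) = 39.83 m/s.

39.8 m/s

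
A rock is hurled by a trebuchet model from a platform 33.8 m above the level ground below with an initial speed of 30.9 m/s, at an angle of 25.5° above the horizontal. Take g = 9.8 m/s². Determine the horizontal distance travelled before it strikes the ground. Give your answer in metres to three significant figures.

120 m

Resolve: vₓ = 30.90 cos 25.5° = 27.89 m/s and v_y0 = 30.90 sin 25.5° = 13.30 m/s.
The projectile lands when y = 33.8 + (13.30) t − ½·9.80·t² = 0. Positive root: t = (13.30 + √(13.30² + 2·9.80·33.8)) / 9.80 = (13.30 + 28.97) / 9.80 = 4.314 s.
Horizontal distance: R = vₓ t = 27.89 × 4.314 = 120.3 m.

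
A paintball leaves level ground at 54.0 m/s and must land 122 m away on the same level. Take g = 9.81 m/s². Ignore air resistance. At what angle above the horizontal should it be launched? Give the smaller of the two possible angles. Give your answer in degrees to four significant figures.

12.12°

R = v₀² sin 2θ / g gives sin 2θ = gR/v₀² = 9.81·122/54.0² = 0.4104.
2θ = 24.23° or 180° − 24.23° = 155.8°, so θ = 12.12° or 77.88°.
The smaller angle is 12.12°.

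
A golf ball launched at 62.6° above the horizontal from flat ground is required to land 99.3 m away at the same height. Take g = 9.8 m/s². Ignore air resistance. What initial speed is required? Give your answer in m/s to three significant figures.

On level ground R = v₀² sin 2θ / g ⇒ v₀ = √(gR / sin 2θ).
v₀ = √(9.80 × 99.3 / sin 125.2°) = √(973.1 / 0.8171) = √1190.9 = 34.51 m/s.

34.5 m/s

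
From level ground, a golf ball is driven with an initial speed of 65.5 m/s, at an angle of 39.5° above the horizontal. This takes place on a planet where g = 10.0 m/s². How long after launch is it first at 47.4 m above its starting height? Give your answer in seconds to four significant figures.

1.360 s

Components: vₓ = 65.50 cos 39.5° = 50.54 m/s, v_y0 = 65.50 sin 39.5° = 41.66 m/s.
Set y = v_y0 t − ½ g t² = 47.4: 5.000 t² − 41.66 t + 47.4 = 0.
t = [41.66 ± √(41.66² − 2·10.0·47.4)] / 10.0 = (41.66 ± 28.07) / 10.0, so t = 1.360 s or t = 6.973 s.
The first (ascending) time is 1.360 s.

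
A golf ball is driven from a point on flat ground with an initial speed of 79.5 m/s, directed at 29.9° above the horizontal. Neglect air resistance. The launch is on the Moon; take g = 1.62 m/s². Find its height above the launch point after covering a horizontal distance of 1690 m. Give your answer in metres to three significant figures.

485 m

vₓ = 79.50 cos 29.9° = 68.92 m/s; v_y0 = 79.50 sin 29.9° = 39.63 m/s.
Time to reach x = 1690 m: t = x/vₓ = 1690/68.92 = 24.52 s.
Height: y = v_y0 t − ½ g t² = 39.63 × 24.52 − 0.8100 × 24.52² = 971.8 − 487.1 = 484.7 m.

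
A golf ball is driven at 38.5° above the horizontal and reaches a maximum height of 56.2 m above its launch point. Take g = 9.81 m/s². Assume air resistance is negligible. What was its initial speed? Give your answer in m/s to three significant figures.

53.3 m/s

At the peak v_y = 0, so v_y0 = √(2gH) = √(2 × 9.81 × 56.2) = 33.21 m/s.
v_y0 = v₀ sin θ ⇒ v₀ = 33.21 / sin 38.5° = 53.34 m/s.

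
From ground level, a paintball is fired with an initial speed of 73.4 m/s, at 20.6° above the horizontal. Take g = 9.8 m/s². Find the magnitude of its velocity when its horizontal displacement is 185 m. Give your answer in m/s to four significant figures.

68.71 m/s

Resolve: vₓ = 73.40 cos 20.6° = 68.71 m/s and v_y0 = 73.40 sin 20.6° = 25.83 m/s.
Time to reach x = 185 m: t = x/vₓ = 185/68.71 = 2.693 s.
Vertical velocity there: v_y = v_y0 − g t = 25.83 − 9.80 × 2.693 = −0.5623 m/s.
Speed: √(vₓ² + v_y²) = √(68.71² + 0.5623²) = 68.71 m/s.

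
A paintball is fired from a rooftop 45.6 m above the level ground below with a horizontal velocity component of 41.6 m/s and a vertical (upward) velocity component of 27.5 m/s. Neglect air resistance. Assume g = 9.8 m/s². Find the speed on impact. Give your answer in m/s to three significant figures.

Vertical motion (up positive, ground at y = 0): 4.900 t² − (27.50) t − 45.6 = 0, so t = (27.50 + √(27.50² + 2·9.80·45.6)) / 9.80 = (27.50 + 40.62) / 9.80 = 6.951 s.
Vertical velocity at impact: v_y = v_y0 − g t = 27.50 − 9.80 × 6.951 = −40.62 m/s.
Speed: |v| = √(vₓ² + v_y²) = √(41.60² + 40.62²) = 58.14 m/s.

58.1 m/s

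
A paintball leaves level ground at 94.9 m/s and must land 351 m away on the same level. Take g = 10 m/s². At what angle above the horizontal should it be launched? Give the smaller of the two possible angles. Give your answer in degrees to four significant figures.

Level-ground range R = v₀² sin(2θ)/g ⇒ sin(2θ) = gR/v₀² = 10.0 × 351 / 94.9² = 0.3897.
2θ = 22.94° or 180° − 22.94° = 157.1°, so θ = 11.47° or 78.53°.
The smaller angle is 11.47°.

11.47°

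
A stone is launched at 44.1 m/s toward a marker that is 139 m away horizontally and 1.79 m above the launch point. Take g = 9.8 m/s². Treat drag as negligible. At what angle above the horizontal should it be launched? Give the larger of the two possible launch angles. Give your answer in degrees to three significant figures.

67.6°

Trajectory: y = x tanθ − g x² (1 + tan²θ)/(2v₀²). With x = 139, y = 1.79, v₀ = 44.1, g = 9.80:
48.68 tan²θ − 139 tanθ + (50.47) = 0.
tanθ = [139 ± √(139² − 4 × 48.68 × (50.47))] / (2 × 48.68) = (139 ± 97.43) / 97.36, giving tanθ = 0.4269 or 2.428.
θ = 23.12° or 67.62°; the larger is 67.62°.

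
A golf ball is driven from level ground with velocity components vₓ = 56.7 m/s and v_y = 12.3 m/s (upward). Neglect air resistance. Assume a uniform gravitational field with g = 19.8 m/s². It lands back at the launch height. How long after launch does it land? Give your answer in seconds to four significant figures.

Time of flight on level ground: T = 2 v_y0 / g = 2 × 12.30 / 19.8 = 1.242 s.

1.242 s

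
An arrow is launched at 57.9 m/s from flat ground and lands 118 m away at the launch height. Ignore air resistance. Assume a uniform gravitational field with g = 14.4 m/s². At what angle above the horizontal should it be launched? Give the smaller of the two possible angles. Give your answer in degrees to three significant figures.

R = v₀² sin 2θ / g gives sin 2θ = gR/v₀² = 14.4·118/57.9² = 0.5069.
2θ = 30.45° or 180° − 30.45° = 149.5°, so θ = 15.23° or 74.77°.
The smaller angle is 15.23°.

15.2°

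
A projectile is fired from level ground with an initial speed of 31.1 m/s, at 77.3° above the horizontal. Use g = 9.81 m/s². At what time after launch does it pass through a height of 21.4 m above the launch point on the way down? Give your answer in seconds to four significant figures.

vₓ = 31.10 cos 77.3° = 6.837 m/s; v_y0 = 31.10 sin 77.3° = 30.34 m/s.
Height y(t) = 30.34 t − 4.905 t² = 21.4 gives 4.905 t² − 30.34 t + 21.4 = 0.
Quadratic formula: t = (30.34 ± √500.59) / 9.81 = (30.34 ± 22.37) / 9.81 → t = 0.8119 s or 5.373 s.
The descending-branch root is 5.373 s.

5.373 s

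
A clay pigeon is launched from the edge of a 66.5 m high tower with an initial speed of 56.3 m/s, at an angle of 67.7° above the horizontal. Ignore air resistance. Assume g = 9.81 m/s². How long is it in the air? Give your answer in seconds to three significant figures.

11.8 s

Resolve: vₓ = 56.30 cos 67.7° = 21.36 m/s and v_y0 = 56.30 sin 67.7° = 52.09 m/s.
The projectile lands when y = 66.5 + (52.09) t − ½·9.81·t² = 0. Positive root: t = (52.09 + √(52.09² + 2·9.81·66.5)) / 9.81 = (52.09 + 63.39) / 9.81 = 11.77 s.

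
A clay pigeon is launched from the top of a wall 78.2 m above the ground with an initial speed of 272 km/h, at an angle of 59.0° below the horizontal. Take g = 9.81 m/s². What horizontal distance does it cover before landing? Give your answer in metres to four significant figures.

Convert: 272 km/h = 272/3.6 = 75.56 m/s.
Horizontal component vₓ = 75.56 cos 59.0° = 38.91 m/s; vertical v_y0 = −64.76 m/s (downward).
Vertical motion (up positive, ground at y = 0): 4.905 t² − (−64.76) t − 78.2 = 0, so t = (−64.76 + √(64.76² + 2·9.81·78.2)) / 9.81 = (−64.76 + 75.69) / 9.81 = 1.114 s.
Horizontal distance: R = vₓ t = 38.91 × 1.114 = 43.33 m.

43.33 m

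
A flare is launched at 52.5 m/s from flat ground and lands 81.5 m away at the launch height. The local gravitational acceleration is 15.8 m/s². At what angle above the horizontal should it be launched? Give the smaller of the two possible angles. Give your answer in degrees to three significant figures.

13.9°

Level-ground range R = v₀² sin(2θ)/g ⇒ sin(2θ) = gR/v₀² = 15.8 × 81.5 / 52.5² = 0.4672.
2θ = 27.85° or 180° − 27.85° = 152.1°, so θ = 13.93° or 76.07°.
The smaller angle is 13.93°.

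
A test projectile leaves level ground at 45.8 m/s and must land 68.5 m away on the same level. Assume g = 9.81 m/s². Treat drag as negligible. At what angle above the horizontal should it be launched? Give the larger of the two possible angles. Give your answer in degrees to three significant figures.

From R = (v₀²/g) sin 2θ: sin 2θ = 9.81 × 68.5 / 2097.6 = 0.3204.
2θ = 18.68° or 180° − 18.68° = 161.3°, so θ = 9.342° or 80.66°.
The larger angle is 80.66°.

80.7°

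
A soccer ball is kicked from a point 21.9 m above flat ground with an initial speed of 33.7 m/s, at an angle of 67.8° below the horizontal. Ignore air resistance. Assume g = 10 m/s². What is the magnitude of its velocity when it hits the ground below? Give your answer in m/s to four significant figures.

vₓ = 33.70 cos 67.8° = 12.73 m/s; v_y0 = −31.20 m/s (downward).
With up positive and y = 0 at the ground: y(t) = 21.9 + (−31.20) t − 5.000 t². Setting y = 0 and taking the positive root: t = [−31.20 + √(31.20² + 2·10.0·21.9)] / 10.0 = (−31.20 + 37.57) / 10.0 = 0.6369 s.
Vertical velocity at impact: v_y = v_y0 − g t = −31.20 − 10.0 × 0.6369 = −37.57 m/s.
Speed: |v| = √(vₓ² + v_y²) = √(12.73² + 37.57²) = 39.67 m/s.

39.67 m/s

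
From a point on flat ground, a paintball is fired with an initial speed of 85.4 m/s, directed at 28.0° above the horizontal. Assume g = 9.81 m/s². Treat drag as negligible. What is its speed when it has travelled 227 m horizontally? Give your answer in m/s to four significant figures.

76.14 m/s

vₓ = 85.40 cos 28.0° = 75.40 m/s; v_y0 = 85.40 sin 28.0° = 40.09 m/s.
At x = 227 m, t = x/vₓ = 227/75.40 = 3.010 s.
Vertical velocity there: v_y = v_y0 − g t = 40.09 − 9.81 × 3.010 = 10.56 m/s.
Speed: √(vₓ² + v_y²) = √(75.40² + 10.56²) = 76.14 m/s.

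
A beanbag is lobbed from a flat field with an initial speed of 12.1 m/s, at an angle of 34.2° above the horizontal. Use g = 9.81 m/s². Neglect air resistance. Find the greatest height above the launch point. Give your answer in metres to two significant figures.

2.4 m

Components: vₓ = 12.10 cos 34.2° = 10.01 m/s, v_y0 = 12.10 sin 34.2° = 6.801 m/s.
At the apex v_y = 0, so H = v_y0²/(2g) = 6.801²/19.62 = 2.358 m.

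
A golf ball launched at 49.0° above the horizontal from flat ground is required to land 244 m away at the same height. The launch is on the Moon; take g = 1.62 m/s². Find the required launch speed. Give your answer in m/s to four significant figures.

From R = (v₀² / g) sin 2θ: v₀ = √(gR / sin 2θ).
v₀ = √(1.62 × 244 / sin 98.00°) = √(395.3 / 0.9903) = √399.16 = 19.98 m/s.

19.98 m/s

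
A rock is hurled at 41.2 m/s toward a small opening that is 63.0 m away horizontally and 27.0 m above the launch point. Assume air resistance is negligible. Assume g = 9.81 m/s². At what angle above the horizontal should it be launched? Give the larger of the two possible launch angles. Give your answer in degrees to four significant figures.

Trajectory: y = x tanθ − g x² (1 + tan²θ)/(2v₀²). With x = 63.0, y = 27.0, v₀ = 41.2, g = 9.81:
11.47 tan²θ − 63.0 tanθ + (38.47) = 0.
tanθ = [63.0 ± √(63.0² − 4 × 11.47 × (38.47))] / (2 × 11.47) = (63.0 ± 46.95) / 22.94, giving tanθ = 0.6998 or 4.793.
θ = 34.98° or 78.22°; the larger is 78.22°.

78.22°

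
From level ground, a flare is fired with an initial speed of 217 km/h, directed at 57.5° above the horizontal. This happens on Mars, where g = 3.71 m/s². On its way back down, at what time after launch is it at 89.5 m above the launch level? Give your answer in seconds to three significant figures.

Convert: 217 km/h = 217/3.6 = 60.28 m/s.
Resolve: vₓ = 60.28 cos 57.5° = 32.39 m/s and v_y0 = 60.28 sin 57.5° = 50.84 m/s.
Require v_y0 t − ½ g t² = 89.5, i.e. 1.855 t² − 50.84 t + 89.5 = 0.
Quadratic formula: t = (50.84 ± √1920.4) / 3.71 = (50.84 ± 43.82) / 3.71 → t = 1.891 s or 25.51 s.
The descending-branch root is 25.51 s.

25.5 s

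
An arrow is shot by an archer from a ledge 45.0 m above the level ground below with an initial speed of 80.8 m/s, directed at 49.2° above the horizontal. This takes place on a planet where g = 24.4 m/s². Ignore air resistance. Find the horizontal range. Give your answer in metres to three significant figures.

vₓ = 80.80 cos 49.2° = 52.80 m/s; v_y0 = 80.80 sin 49.2° = 61.17 m/s.
Vertical motion (up positive, ground at y = 0): 12.20 t² − (61.17) t − 45.0 = 0, so t = (61.17 + √(61.17² + 2·24.4·45.0)) / 24.4 = (61.17 + 77.05) / 24.4 = 5.665 s.
Horizontal distance: R = vₓ t = 52.80 × 5.665 = 299.1 m.

299 m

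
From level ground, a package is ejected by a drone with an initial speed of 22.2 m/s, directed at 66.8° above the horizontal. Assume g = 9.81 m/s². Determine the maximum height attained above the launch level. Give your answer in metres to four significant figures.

21.22 m

Horizontal component vₓ = 22.20 cos 66.8° = 8.746 m/s; vertical v_y0 = 22.20 sin 66.8° = 20.40 m/s.
Peak height H = v_y0² / (2g) = 416.36 / 19.62 = 21.22 m.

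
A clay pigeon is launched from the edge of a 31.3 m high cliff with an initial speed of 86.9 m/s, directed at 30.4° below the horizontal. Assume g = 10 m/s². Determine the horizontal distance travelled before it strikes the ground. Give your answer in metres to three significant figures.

49.6 m

Components: vₓ = 86.90 cos 30.4° = 74.95 m/s, v_y0 = −43.97 m/s (downward).
With up positive and y = 0 at the ground: y(t) = 31.3 + (−43.97) t − 5.000 t². Setting y = 0 and taking the positive root: t = [−43.97 + √(43.97² + 2·10.0·31.3)] / 10.0 = (−43.97 + 50.59) / 10.0 = 0.6620 s.
Horizontal distance: R = vₓ t = 74.95 × 0.6620 = 49.62 m.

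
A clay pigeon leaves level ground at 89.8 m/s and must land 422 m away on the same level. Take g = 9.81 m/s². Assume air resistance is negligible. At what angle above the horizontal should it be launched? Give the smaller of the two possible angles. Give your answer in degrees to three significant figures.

15.4°

R = v₀² sin 2θ / g gives sin 2θ = gR/v₀² = 9.81·422/89.8² = 0.5134.
2θ = 30.89° or 180° − 30.89° = 149.1°, so θ = 15.44° or 74.56°.
The smaller angle is 15.44°.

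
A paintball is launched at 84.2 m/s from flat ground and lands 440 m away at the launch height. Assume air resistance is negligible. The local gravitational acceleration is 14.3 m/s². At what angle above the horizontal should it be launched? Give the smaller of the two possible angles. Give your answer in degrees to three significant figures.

From R = (v₀²/g) sin 2θ: sin 2θ = 14.3 × 440 / 7089.6 = 0.8875.
2θ = 62.56° or 180° − 62.56° = 117.4°, so θ = 31.28° or 58.72°.
The smaller angle is 31.28°.

31.3°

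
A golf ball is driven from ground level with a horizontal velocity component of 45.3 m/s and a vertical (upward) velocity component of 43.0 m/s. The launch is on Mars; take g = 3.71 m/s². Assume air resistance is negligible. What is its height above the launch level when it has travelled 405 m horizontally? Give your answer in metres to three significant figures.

x = vₓ t ⇒ t = 405/45.30 = 8.940 s.
Height: y = v_y0 t − ½ g t² = 43.00 × 8.940 − 1.855 × 8.940² = 384.4 − 148.3 = 236.2 m.

236 m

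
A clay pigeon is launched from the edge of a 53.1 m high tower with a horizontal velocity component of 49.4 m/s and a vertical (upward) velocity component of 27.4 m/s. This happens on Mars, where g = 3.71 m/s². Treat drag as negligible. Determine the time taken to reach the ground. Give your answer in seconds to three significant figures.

The projectile lands when y = 53.1 + (27.40) t − ½·3.71·t² = 0. Positive root: t = (27.40 + √(27.40² + 2·3.71·53.1)) / 3.71 = (27.40 + 33.83) / 3.71 = 16.51 s.

16.5 s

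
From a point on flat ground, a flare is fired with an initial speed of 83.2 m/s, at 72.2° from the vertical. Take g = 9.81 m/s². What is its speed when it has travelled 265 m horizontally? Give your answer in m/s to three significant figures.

79.6 m/s

Resolve: vₓ = 83.20 sin 72.2° = 79.22 m/s and v_y0 = 83.20 cos 72.2° = 25.43 m/s.
At x = 265 m, t = x/vₓ = 265/79.22 = 3.345 s.
Vertical velocity there: v_y = v_y0 − g t = 25.43 − 9.81 × 3.345 = −7.383 m/s.
Speed: √(vₓ² + v_y²) = √(79.22² + 7.383²) = 79.56 m/s.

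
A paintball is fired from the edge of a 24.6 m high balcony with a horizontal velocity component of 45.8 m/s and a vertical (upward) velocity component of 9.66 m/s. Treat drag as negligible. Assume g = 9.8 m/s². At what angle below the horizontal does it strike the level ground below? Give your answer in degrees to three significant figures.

27.6°

The projectile lands when y = 24.6 + (9.660) t − ½·9.80·t² = 0. Positive root: t = (9.660 + √(9.660² + 2·9.80·24.6)) / 9.80 = (9.660 + 23.99) / 9.80 = 3.434 s.
At impact: v_y = v_y0 − g t = −23.99 m/s; vₓ = 45.80 m/s.
Angle below horizontal: arctan(|v_y|/vₓ) = arctan(23.99/45.80) = 27.64°.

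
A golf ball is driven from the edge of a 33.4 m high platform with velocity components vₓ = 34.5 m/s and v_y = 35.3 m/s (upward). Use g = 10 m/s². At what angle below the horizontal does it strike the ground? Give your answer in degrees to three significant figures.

51.7°

With up positive and y = 0 at the ground: y(t) = 33.4 + (35.30) t − 5.000 t². Setting y = 0 and taking the positive root: t = [35.30 + √(35.30² + 2·10.0·33.4)] / 10.0 = (35.30 + 43.75) / 10.0 = 7.905 s.
At impact: v_y = v_y0 − g t = −43.75 m/s; vₓ = 34.50 m/s.
Angle below horizontal: arctan(|v_y|/vₓ) = arctan(43.75/34.50) = 51.74°.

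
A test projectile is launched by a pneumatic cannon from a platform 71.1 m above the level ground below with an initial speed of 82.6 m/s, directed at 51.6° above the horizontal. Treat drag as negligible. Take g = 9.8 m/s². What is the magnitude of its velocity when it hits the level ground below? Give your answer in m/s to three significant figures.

Horizontal component vₓ = 82.60 cos 51.6° = 51.31 m/s; vertical v_y0 = 82.60 sin 51.6° = 64.73 m/s.
Vertical motion (up positive, ground at y = 0): 4.900 t² − (64.73) t − 71.1 = 0, so t = (64.73 + √(64.73² + 2·9.80·71.1)) / 9.80 = (64.73 + 74.73) / 9.80 = 14.23 s.
Vertical velocity at impact: v_y = v_y0 − g t = 64.73 − 9.80 × 14.23 = −74.73 m/s.
Speed: |v| = √(vₓ² + v_y²) = √(51.31² + 74.73²) = 90.64 m/s.

90.6 m/s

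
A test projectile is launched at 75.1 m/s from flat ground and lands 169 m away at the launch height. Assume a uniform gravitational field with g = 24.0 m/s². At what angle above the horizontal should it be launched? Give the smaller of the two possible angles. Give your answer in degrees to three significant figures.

23.0°

R = v₀² sin 2θ / g gives sin 2θ = gR/v₀² = 24.0·169/75.1² = 0.7191.
2θ = 45.98° or 180° − 45.98° = 134.0°, so θ = 22.99° or 67.01°.
The smaller angle is 22.99°.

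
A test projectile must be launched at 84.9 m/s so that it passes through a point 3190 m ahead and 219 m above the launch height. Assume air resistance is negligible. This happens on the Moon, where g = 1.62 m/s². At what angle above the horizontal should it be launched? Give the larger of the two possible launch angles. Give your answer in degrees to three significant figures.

Trajectory: y = x tanθ − g x² (1 + tan²θ)/(2v₀²). With x = 3190, y = 219, v₀ = 84.9, g = 1.62:
1144 tan²θ − 3190 tanθ + (1363) = 0.
tanθ = [3190 ± √(3190² − 4 × 1144 × (1363))] / (2 × 1144) = (3190 ± 1986) / 2287, giving tanθ = 0.5265 or 2.263.
θ = 27.77° or 66.16°; the larger is 66.16°.

66.2°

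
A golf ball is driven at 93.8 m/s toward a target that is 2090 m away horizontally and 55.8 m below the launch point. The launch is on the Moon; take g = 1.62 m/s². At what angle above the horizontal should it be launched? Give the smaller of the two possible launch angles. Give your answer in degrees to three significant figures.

Trajectory: y = x tanθ − g x² (1 + tan²θ)/(2v₀²). With x = 2090, y = −55.8, v₀ = 93.8, g = 1.62:
402.1 tan²θ − 2090 tanθ + (346.3) = 0.
tanθ = [2090 ± √(2090² − 4 × 402.1 × (346.3))] / (2 × 402.1) = (2090 ± 1952) / 804.3, giving tanθ = 0.1714 or 5.026.
θ = 9.724° or 78.75°; the smaller is 9.724°.

9.72°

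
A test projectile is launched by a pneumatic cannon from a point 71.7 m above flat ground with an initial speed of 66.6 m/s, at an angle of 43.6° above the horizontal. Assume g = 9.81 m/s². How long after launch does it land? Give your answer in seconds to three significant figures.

Resolve: vₓ = 66.60 cos 43.6° = 48.23 m/s and v_y0 = 66.60 sin 43.6° = 45.93 m/s.
The projectile lands when y = 71.7 + (45.93) t − ½·9.81·t² = 0. Positive root: t = (45.93 + √(45.93² + 2·9.81·71.7)) / 9.81 = (45.93 + 59.30) / 9.81 = 10.73 s.

10.7 s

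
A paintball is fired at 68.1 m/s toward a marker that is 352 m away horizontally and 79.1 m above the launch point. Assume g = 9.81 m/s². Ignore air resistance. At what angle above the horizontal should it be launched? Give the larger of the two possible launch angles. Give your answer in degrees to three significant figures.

Trajectory: y = x tanθ − g x² (1 + tan²θ)/(2v₀²). With x = 352, y = 79.1, v₀ = 68.1, g = 9.81:
131.0 tan²θ − 352 tanθ + (210.1) = 0.
tanθ = [352 ± √(352² − 4 × 131.0 × (210.1))] / (2 × 131.0) = (352 ± 117.2) / 262.1, giving tanθ = 0.8957 or 1.790.
θ = 41.85° or 60.81°; the larger is 60.81°.

60.8°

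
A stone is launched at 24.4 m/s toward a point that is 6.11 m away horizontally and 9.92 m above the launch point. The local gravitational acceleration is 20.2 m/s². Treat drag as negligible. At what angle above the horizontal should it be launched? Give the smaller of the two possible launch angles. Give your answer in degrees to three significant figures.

Trajectory: y = x tanθ − g x² (1 + tan²θ)/(2v₀²). With x = 6.11, y = 9.92, v₀ = 24.4, g = 20.2:
0.6333 tan²θ − 6.11 tanθ + (10.55) = 0.
tanθ = [6.11 ± √(6.11² − 4 × 0.6333 × (10.55))] / (2 × 0.6333) = (6.11 ± 3.255) / 1.267, giving tanθ = 2.254 or 7.394.
θ = 66.07° or 82.30°; the smaller is 66.07°.

66.1°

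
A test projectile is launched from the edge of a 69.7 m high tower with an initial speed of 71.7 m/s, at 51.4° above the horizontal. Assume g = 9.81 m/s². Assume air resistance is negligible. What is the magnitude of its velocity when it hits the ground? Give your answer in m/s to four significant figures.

80.67 m/s

Horizontal component vₓ = 71.70 cos 51.4° = 44.73 m/s; vertical v_y0 = 71.70 sin 51.4° = 56.04 m/s.
Vertical motion (up positive, ground at y = 0): 4.905 t² − (56.04) t − 69.7 = 0, so t = (56.04 + √(56.04² + 2·9.81·69.7)) / 9.81 = (56.04 + 67.14) / 9.81 = 12.56 s.
Vertical velocity at impact: v_y = v_y0 − g t = 56.04 − 9.81 × 12.56 = −67.14 m/s.
Speed: |v| = √(vₓ² + v_y²) = √(44.73² + 67.14²) = 80.67 m/s.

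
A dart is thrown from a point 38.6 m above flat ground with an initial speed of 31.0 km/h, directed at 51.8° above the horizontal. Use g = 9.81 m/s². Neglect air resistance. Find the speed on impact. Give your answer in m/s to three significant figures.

28.8 m/s

Convert: 31.0 km/h = 31.0/3.6 = 8.611 m/s.
Horizontal component vₓ = 8.611 cos 51.8° = 5.325 m/s; vertical v_y0 = 8.611 sin 51.8° = 6.767 m/s.
The projectile lands when y = 38.6 + (6.767) t − ½·9.81·t² = 0. Positive root: t = (6.767 + √(6.767² + 2·9.81·38.6)) / 9.81 = (6.767 + 28.34) / 9.81 = 3.579 s.
Vertical velocity at impact: v_y = v_y0 − g t = 6.767 − 9.81 × 3.579 = −28.34 m/s.
Speed: |v| = √(vₓ² + v_y²) = √(5.325² + 28.34²) = 28.84 m/s.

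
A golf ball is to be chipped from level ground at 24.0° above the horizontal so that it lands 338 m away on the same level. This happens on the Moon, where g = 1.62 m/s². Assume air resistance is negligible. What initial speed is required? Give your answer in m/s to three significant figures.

From R = (v₀² / g) sin 2θ: v₀ = √(gR / sin 2θ).
v₀ = √(1.62 × 338 / sin 48.00°) = √(547.6 / 0.7431) = √736.81 = 27.14 m/s.

27.1 m/s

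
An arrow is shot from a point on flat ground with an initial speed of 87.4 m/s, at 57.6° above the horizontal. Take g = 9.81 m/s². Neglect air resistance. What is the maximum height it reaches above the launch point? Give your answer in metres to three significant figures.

Horizontal component vₓ = 87.40 cos 57.6° = 46.83 m/s; vertical v_y0 = 87.40 sin 57.6° = 73.79 m/s.
Maximum height: H = v_y0² / (2g) = 73.79² / (2 × 9.81) = 277.6 m.

278 m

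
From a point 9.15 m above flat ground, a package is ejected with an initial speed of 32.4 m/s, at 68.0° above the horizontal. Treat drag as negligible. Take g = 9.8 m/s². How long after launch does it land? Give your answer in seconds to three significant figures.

Components: vₓ = 32.40 cos 68.0° = 12.14 m/s, v_y0 = 32.40 sin 68.0° = 30.04 m/s.
With up positive and y = 0 at the ground: y(t) = 9.15 + (30.04) t − 4.900 t². Setting y = 0 and taking the positive root: t = [30.04 + √(30.04² + 2·9.80·9.15)] / 9.80 = (30.04 + 32.89) / 9.80 = 6.422 s.

6.42 s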